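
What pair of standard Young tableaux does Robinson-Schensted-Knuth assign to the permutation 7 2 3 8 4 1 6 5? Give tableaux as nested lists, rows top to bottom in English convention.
Insert each entry of the permutation into P by Schensted row insertion, recording in Q the position of each new cell.

Insert 7: appended to row 1. P = [[7]].
Insert 2: 2 bumps 7 from row 1; 7 starts row 2. P = [[2], [7]].
Insert 3: appended to row 1. P = [[2, 3], [7]].
Insert 8: appended to row 1. P = [[2, 3, 8], [7]].
Insert 4: 4 bumps 8 from row 1; 8 appends to row 2. P = [[2, 3, 4], [7, 8]].
Insert 1: 1 bumps 2 from row 1; 2 bumps 7 from row 2; 7 starts row 3. P = [[1, 3, 4], [2, 8], [7]].
Insert 6: appended to row 1. P = [[1, 3, 4, 6], [2, 8], [7]].
Insert 5: 5 bumps 6 from row 1; 6 bumps 8 from row 2; 8 appends to row 3. P = [[1, 3, 4, 5], [2, 6], [7, 8]].

So P = [[1, 3, 4, 5], [2, 6], [7, 8]], Q = [[1, 3, 4, 7], [2, 5], [6, 8]].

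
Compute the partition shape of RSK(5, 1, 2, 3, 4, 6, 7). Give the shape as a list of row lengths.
[6, 1]

RSK row insertion gives P = [[1, 2, 3, 4, 6, 7], [5]], which has shape [6, 1].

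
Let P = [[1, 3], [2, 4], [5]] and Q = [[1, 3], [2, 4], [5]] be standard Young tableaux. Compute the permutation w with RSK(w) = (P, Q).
2 1 5 4 3

Reverse the RSK construction: for i from n down to 1, find the cell of Q containing i, remove the entry at that cell from P, and reverse-bump it up through P; the value ejected from row 1 is w(i).

Step i=5: Q has 5 at row 3, column 1; remove 5 from row 3 of P and reverse-bump: 5 enters row 2 and ejects 4; 4 enters row 1 and ejects 3. So w(5) = 3. P is now [[1, 4], [2, 5]].
Step i=4: Q has 4 at row 2, column 2; remove 5 from row 2 of P and reverse-bump: 5 enters row 1 and ejects 4. So w(4) = 4. P is now [[1, 5], [2]].
Step i=3: Q has 3 at row 1, column 2; remove that cell from P, ejecting 5. So w(3) = 5. P is now [[1], [2]].
Step i=2: Q has 2 at row 2, column 1; remove 2 from row 2 of P and reverse-bump: 2 enters row 1 and ejects 1. So w(2) = 1. P is now [[2]].
Step i=1: Q has 1 at row 1, column 1; remove that cell from P, ejecting 2. So w(1) = 2. P is now [].

So w = 2 1 5 4 3.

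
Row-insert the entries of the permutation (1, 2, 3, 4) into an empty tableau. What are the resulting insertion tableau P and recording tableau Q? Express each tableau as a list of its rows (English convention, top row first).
P = [[1, 2, 3, 4]], Q = [[1, 2, 3, 4]]

Insert each entry of the permutation into P by Schensted row insertion, recording in Q the position of each new cell.

After inserting 1: P = [[1]].
After inserting 2: P = [[1, 2]].
After inserting 3: P = [[1, 2, 3]].
After inserting 4: P = [[1, 2, 3, 4]].

So P = [[1, 2, 3, 4]], Q = [[1, 2, 3, 4]].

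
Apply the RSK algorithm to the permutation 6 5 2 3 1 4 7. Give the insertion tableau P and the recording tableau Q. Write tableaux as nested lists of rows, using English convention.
Insert each entry of the permutation into P by Schensted row insertion, recording in Q the position of each new cell.

Insert 6: appended to row 1. P = [[6]], Q = [[1]].
Insert 5: 5 bumps 6 from row 1; 6 starts row 2. P = [[5], [6]], Q = [[1], [2]].
Insert 2: 2 bumps 5 from row 1; 5 bumps 6 from row 2; 6 starts row 3. P = [[2], [5], [6]], Q = [[1], [2], [3]].
Insert 3: appended to row 1. P = [[2, 3], [5], [6]], Q = [[1, 4], [2], [3]].
Insert 1: 1 bumps 2 from row 1; 2 bumps 5 from row 2; 5 bumps 6 from row 3; 6 starts row 4. P = [[1, 3], [2], [5], [6]], Q = [[1, 4], [2], [3], [5]].
Insert 4: appended to row 1. P = [[1, 3, 4], [2], [5], [6]], Q = [[1, 4, 6], [2], [3], [5]].
Insert 7: appended to row 1. P = [[1, 3, 4, 7], [2], [5], [6]], Q = [[1, 4, 6, 7], [2], [3], [5]].

So P = [[1, 3, 4, 7], [2], [5], [6]], Q = [[1, 4, 6, 7], [2], [3], [5]].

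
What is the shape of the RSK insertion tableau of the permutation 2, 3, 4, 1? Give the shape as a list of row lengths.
[3, 1]

Row-insert each entry into an empty tableau.

After inserting 2: P = [[2]].
After inserting 3: P = [[2, 3]].
After inserting 4: P = [[2, 3, 4]].
After inserting 1: P = [[1, 3, 4], [2]].

The final insertion tableau P = [[1, 3, 4], [2]] has shape [3, 1].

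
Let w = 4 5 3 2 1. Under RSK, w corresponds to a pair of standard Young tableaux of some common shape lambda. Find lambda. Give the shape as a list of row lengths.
RSK row insertion gives P = [[1, 5], [2], [3], [4]], which has shape [2, 1, 1, 1].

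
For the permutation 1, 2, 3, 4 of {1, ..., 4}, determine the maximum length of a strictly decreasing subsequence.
1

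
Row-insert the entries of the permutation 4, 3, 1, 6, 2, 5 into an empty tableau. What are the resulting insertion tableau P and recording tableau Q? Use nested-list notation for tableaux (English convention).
Insert each entry of the permutation into P by Schensted row insertion, recording in Q the position of each new cell.

After inserting 4: P = [[4]].
After inserting 3: P = [[3], [4]].
After inserting 1: P = [[1], [3], [4]].
After inserting 6: P = [[1, 6], [3], [4]].
After inserting 2: P = [[1, 2], [3, 6], [4]].
After inserting 5: P = [[1, 2, 5], [3, 6], [4]].

So P = [[1, 2, 5], [3, 6], [4]], Q = [[1, 4, 6], [2, 5], [3]].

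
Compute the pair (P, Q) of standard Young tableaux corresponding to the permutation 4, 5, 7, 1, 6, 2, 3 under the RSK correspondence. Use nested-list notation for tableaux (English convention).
P = [[1, 2, 3], [4, 5, 6], [7]], Q = [[1, 2, 3], [4, 5, 7], [6]]

Insert each entry of the permutation into P by Schensted row insertion, recording in Q the position of each new cell.

Insert 4: appended to row 1. P = [[4]], Q = [[1]].
Insert 5: appended to row 1. P = [[4, 5]], Q = [[1, 2]].
Insert 7: appended to row 1. P = [[4, 5, 7]], Q = [[1, 2, 3]].
Insert 1: 1 bumps 4 from row 1; 4 starts row 2. P = [[1, 5, 7], [4]], Q = [[1, 2, 3], [4]].
Insert 6: 6 bumps 7 from row 1; 7 appends to row 2. P = [[1, 5, 6], [4, 7]], Q = [[1, 2, 3], [4, 5]].
Insert 2: 2 bumps 5 from row 1; 5 bumps 7 from row 2; 7 starts row 3. P = [[1, 2, 6], [4, 5], [7]], Q = [[1, 2, 3], [4, 5], [6]].
Insert 3: 3 bumps 6 from row 1; 6 appends to row 2. P = [[1, 2, 3], [4, 5, 6], [7]], Q = [[1, 2, 3], [4, 5, 7], [6]].

So P = [[1, 2, 3], [4, 5, 6], [7]], Q = [[1, 2, 3], [4, 5, 7], [6]].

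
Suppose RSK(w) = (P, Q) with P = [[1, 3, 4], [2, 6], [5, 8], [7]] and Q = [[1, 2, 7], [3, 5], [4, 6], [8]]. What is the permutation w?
7 8 5 2 6 3 4 1

Reverse RSK: for i = n, n-1, ..., 1, locate i in Q, remove the corresponding corner cell from P, and reverse-bump its entry up through P; the value ejected from row 1 is w(i).

So w = 7 8 5 2 6 3 4 1.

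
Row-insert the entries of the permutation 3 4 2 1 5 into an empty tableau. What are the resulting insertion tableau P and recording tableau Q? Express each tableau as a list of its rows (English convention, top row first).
Insert each entry of the permutation into P by Schensted row insertion, recording in Q the position of each new cell.

Insert 3: appended to row 1. P = [[3]].
Insert 4: appended to row 1. P = [[3, 4]].
Insert 2: 2 bumps 3 from row 1; 3 starts row 2. P = [[2, 4], [3]].
Insert 1: 1 bumps 2 from row 1; 2 bumps 3 from row 2; 3 starts row 3. P = [[1, 4], [2], [3]].
Insert 5: appended to row 1. P = [[1, 4, 5], [2], [3]].

So P = [[1, 4, 5], [2], [3]], Q = [[1, 2, 5], [3], [4]].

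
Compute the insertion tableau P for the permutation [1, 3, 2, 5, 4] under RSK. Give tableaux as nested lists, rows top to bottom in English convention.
Insert 1: appended to row 1. P = [[1]].
Insert 3: appended to row 1. P = [[1, 3]].
Insert 2: 2 bumps 3 from row 1; 3 starts row 2. P = [[1, 2], [3]].
Insert 5: appended to row 1. P = [[1, 2, 5], [3]].
Insert 4: 4 bumps 5 from row 1; 5 appends to row 2. P = [[1, 2, 4], [3, 5]].

So P = [[1, 2, 4], [3, 5]].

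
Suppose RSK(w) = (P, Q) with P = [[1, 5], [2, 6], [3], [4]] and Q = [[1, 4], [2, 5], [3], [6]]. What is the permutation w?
Reverse the RSK construction: for i from n down to 1, find the cell of Q containing i, remove the entry at that cell from P, and reverse-bump it up through P; the value ejected from row 1 is w(i).

Step i=6: Q has 6 at row 4, column 1; remove 4 from row 4 of P and reverse-bump: 4 enters row 3 and ejects 3; 3 enters row 2 and ejects 2; 2 enters row 1 and ejects 1. So w(6) = 1. P is now [[2, 5], [3, 6], [4]].
Step i=5: Q has 5 at row 2, column 2; remove 6 from row 2 of P and reverse-bump: 6 enters row 1 and ejects 5. So w(5) = 5. P is now [[2, 6], [3], [4]].
Step i=4: Q has 4 at row 1, column 2; remove that cell from P, ejecting 6. So w(4) = 6. P is now [[2], [3], [4]].
Step i=3: Q has 3 at row 3, column 1; remove 4 from row 3 of P and reverse-bump: 4 enters row 2 and ejects 3; 3 enters row 1 and ejects 2. So w(3) = 2. P is now [[3], [4]].
Step i=2: Q has 2 at row 2, column 1; remove 4 from row 2 of P and reverse-bump: 4 enters row 1 and ejects 3. So w(2) = 3. P is now [[4]].
Step i=1: Q has 1 at row 1, column 1; remove that cell from P, ejecting 4. So w(1) = 4. P is now [].

So w = 4 3 2 6 5 1.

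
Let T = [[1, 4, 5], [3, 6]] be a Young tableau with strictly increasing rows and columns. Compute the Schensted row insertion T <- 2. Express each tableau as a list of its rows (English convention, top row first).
In row 1, 2 replaces 4 (the leftmost entry greater than 2); 4 is bumped to row 2. In row 2, 4 replaces 6 (the leftmost entry greater than 4); 6 is bumped to row 3. 6 starts a new row 3. The new tableau is [[1, 2, 5], [3, 4], [6]].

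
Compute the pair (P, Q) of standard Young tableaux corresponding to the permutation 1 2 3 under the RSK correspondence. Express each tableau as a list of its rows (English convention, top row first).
P = [[1, 2, 3]], Q = [[1, 2, 3]]

Insert each entry of the permutation into P by Schensted row insertion, recording in Q the position of each new cell.

After inserting 1: P = [[1]].
After inserting 2: P = [[1, 2]].
After inserting 3: P = [[1, 2, 3]].

So P = [[1, 2, 3]], Q = [[1, 2, 3]].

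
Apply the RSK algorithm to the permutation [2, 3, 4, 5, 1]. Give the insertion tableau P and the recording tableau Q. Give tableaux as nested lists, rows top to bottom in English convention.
P = [[1, 3, 4, 5], [2]], Q = [[1, 2, 3, 4], [5]]

Insert each entry of the permutation into P by Schensted row insertion, recording in Q the position of each new cell.

After inserting 2: P = [[2]].
After inserting 3: P = [[2, 3]].
After inserting 4: P = [[2, 3, 4]].
After inserting 5: P = [[2, 3, 4, 5]].
After inserting 1: P = [[1, 3, 4, 5], [2]].

So P = [[1, 3, 4, 5], [2]], Q = [[1, 2, 3, 4], [5]].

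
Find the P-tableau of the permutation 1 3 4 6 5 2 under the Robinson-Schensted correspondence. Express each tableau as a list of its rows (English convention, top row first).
P = [[1, 2, 4, 5], [3], [6]]

Insert 1: appended to row 1. P = [[1]].
Insert 3: appended to row 1. P = [[1, 3]].
Insert 4: appended to row 1. P = [[1, 3, 4]].
Insert 6: appended to row 1. P = [[1, 3, 4, 6]].
Insert 5: 5 bumps 6 from row 1; 6 starts row 2. P = [[1, 3, 4, 5], [6]].
Insert 2: 2 bumps 3 from row 1; 3 bumps 6 from row 2; 6 starts row 3. P = [[1, 2, 4, 5], [3], [6]].

So P = [[1, 2, 4, 5], [3], [6]].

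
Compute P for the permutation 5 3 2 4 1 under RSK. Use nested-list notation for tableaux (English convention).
Insert 5: appended to row 1. P = [[5]].
Insert 3: 3 bumps 5 from row 1; 5 starts row 2. P = [[3], [5]].
Insert 2: 2 bumps 3 from row 1; 3 bumps 5 from row 2; 5 starts row 3. P = [[2], [3], [5]].
Insert 4: appended to row 1. P = [[2, 4], [3], [5]].
Insert 1: 1 bumps 2 from row 1; 2 bumps 3 from row 2; 3 bumps 5 from row 3; 5 starts row 4. P = [[1, 4], [2], [3], [5]].

So P = [[1, 4], [2], [3], [5]].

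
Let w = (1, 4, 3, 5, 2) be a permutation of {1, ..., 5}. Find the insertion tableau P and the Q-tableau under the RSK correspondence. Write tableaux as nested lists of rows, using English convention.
Insert each entry of the permutation into P by Schensted row insertion, recording in Q the position of each new cell.

Insert 1: appended to row 1. P = [[1]].
Insert 4: appended to row 1. P = [[1, 4]].
Insert 3: 3 bumps 4 from row 1; 4 starts row 2. P = [[1, 3], [4]].
Insert 5: appended to row 1. P = [[1, 3, 5], [4]].
Insert 2: 2 bumps 3 from row 1; 3 bumps 4 from row 2; 4 starts row 3. P = [[1, 2, 5], [3], [4]].

So P = [[1, 2, 5], [3], [4]], Q = [[1, 2, 4], [3], [5]].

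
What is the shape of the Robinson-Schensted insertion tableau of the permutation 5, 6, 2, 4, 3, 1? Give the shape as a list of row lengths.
Row-insert each entry into an empty tableau.

After inserting 5: P = [[5]].
After inserting 6: P = [[5, 6]].
After inserting 2: P = [[2, 6], [5]].
After inserting 4: P = [[2, 4], [5, 6]].
After inserting 3: P = [[2, 3], [4, 6], [5]].
After inserting 1: P = [[1, 3], [2, 6], [4], [5]].

The final insertion tableau P = [[1, 3], [2, 6], [4], [5]] has shape [2, 2, 1, 1].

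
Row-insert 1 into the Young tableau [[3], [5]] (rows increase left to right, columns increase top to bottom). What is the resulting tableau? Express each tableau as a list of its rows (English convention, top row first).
In row 1, 1 replaces 3 (the leftmost entry greater than 1); 3 is bumped to row 2. In row 2, 3 replaces 5 (the leftmost entry greater than 3); 5 is bumped to row 3. 5 starts a new row 3. The new tableau is [[1], [3], [5]].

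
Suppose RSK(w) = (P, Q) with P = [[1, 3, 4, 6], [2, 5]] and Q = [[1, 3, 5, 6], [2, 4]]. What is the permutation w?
Reverse the RSK construction: for i from n down to 1, find the cell of Q containing i, remove the entry at that cell from P, and reverse-bump it up through P; the value ejected from row 1 is w(i).

Step i=6: Q has 6 at row 1, column 4; remove that cell from P, ejecting 6. So w(6) = 6. P is now [[1, 3, 4], [2, 5]].
Step i=5: Q has 5 at row 1, column 3; remove that cell from P, ejecting 4. So w(5) = 4. P is now [[1, 3], [2, 5]].
Step i=4: Q has 4 at row 2, column 2; remove 5 from row 2 of P and reverse-bump: 5 enters row 1 and ejects 3. So w(4) = 3. P is now [[1, 5], [2]].
Step i=3: Q has 3 at row 1, column 2; remove that cell from P, ejecting 5. So w(3) = 5. P is now [[1], [2]].
Step i=2: Q has 2 at row 2, column 1; remove 2 from row 2 of P and reverse-bump: 2 enters row 1 and ejects 1. So w(2) = 1. P is now [[2]].
Step i=1: Q has 1 at row 1, column 1; remove that cell from P, ejecting 2. So w(1) = 2. P is now [].

So w = 2 1 5 3 4 6.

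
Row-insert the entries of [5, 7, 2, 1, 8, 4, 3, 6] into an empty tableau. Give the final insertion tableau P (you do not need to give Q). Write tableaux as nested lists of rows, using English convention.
P = [[1, 3, 6], [2, 4, 8], [5, 7]]

Insert 5: appended to row 1. P = [[5]].
Insert 7: appended to row 1. P = [[5, 7]].
Insert 2: 2 bumps 5 from row 1; 5 starts row 2. P = [[2, 7], [5]].
Insert 1: 1 bumps 2 from row 1; 2 bumps 5 from row 2; 5 starts row 3. P = [[1, 7], [2], [5]].
Insert 8: appended to row 1. P = [[1, 7, 8], [2], [5]].
Insert 4: 4 bumps 7 from row 1; 7 appends to row 2. P = [[1, 4, 8], [2, 7], [5]].
Insert 3: 3 bumps 4 from row 1; 4 bumps 7 from row 2; 7 appends to row 3. P = [[1, 3, 8], [2, 4], [5, 7]].
Insert 6: 6 bumps 8 from row 1; 8 appends to row 2. P = [[1, 3, 6], [2, 4, 8], [5, 7]].

So P = [[1, 3, 6], [2, 4, 8], [5, 7]].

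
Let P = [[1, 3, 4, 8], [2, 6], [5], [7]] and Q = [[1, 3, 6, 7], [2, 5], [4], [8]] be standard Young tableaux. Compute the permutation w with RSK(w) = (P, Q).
Reverse the RSK construction: for i from n down to 1, find the cell of Q containing i, remove the entry at that cell from P, and reverse-bump it up through P; the value ejected from row 1 is w(i).

Step i=8: Q has 8 at row 4, column 1; remove 7 from row 4 of P and reverse-bump: 7 enters row 3 and ejects 5; 5 enters row 2 and ejects 2; 2 enters row 1 and ejects 1. So w(8) = 1. P is now [[2, 3, 4, 8], [5, 6], [7]].
Step i=7: Q has 7 at row 1, column 4; remove that cell from P, ejecting 8. So w(7) = 8. P is now [[2, 3, 4], [5, 6], [7]].
Step i=6: Q has 6 at row 1, column 3; remove that cell from P, ejecting 4. So w(6) = 4. P is now [[2, 3], [5, 6], [7]].
Step i=5: Q has 5 at row 2, column 2; remove 6 from row 2 of P and reverse-bump: 6 enters row 1 and ejects 3. So w(5) = 3. P is now [[2, 6], [5], [7]].
Step i=4: Q has 4 at row 3, column 1; remove 7 from row 3 of P and reverse-bump: 7 enters row 2 and ejects 5; 5 enters row 1 and ejects 2. So w(4) = 2. P is now [[5, 6], [7]].
Step i=3: Q has 3 at row 1, column 2; remove that cell from P, ejecting 6. So w(3) = 6. P is now [[5], [7]].
Step i=2: Q has 2 at row 2, column 1; remove 7 from row 2 of P and reverse-bump: 7 enters row 1 and ejects 5. So w(2) = 5. P is now [[7]].
Step i=1: Q has 1 at row 1, column 1; remove that cell from P, ejecting 7. So w(1) = 7. P is now [].

So w = 7 5 6 2 3 4 8 1.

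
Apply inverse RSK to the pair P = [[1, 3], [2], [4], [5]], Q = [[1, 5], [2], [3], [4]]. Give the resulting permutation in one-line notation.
Reverse the RSK construction: for i from n down to 1, find the cell of Q containing i, remove the entry at that cell from P, and reverse-bump it up through P; the value ejected from row 1 is w(i).

Step i=5: Q has 5 at row 1, column 2; remove that cell from P, ejecting 3. So w(5) = 3. P is now [[1], [2], [4], [5]].
Step i=4: Q has 4 at row 4, column 1; remove 5 from row 4 of P and reverse-bump: 5 enters row 3 and ejects 4; 4 enters row 2 and ejects 2; 2 enters row 1 and ejects 1. So w(4) = 1. P is now [[2], [4], [5]].
Step i=3: Q has 3 at row 3, column 1; remove 5 from row 3 of P and reverse-bump: 5 enters row 2 and ejects 4; 4 enters row 1 and ejects 2. So w(3) = 2. P is now [[4], [5]].
Step i=2: Q has 2 at row 2, column 1; remove 5 from row 2 of P and reverse-bump: 5 enters row 1 and ejects 4. So w(2) = 4. P is now [[5]].
Step i=1: Q has 1 at row 1, column 1; remove that cell from P, ejecting 5. So w(1) = 5. P is now [].

So w = 5 4 2 1 3.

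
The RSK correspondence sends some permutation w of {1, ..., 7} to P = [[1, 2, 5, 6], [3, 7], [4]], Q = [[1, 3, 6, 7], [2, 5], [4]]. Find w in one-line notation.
4 3 7 1 2 5 6

Reverse RSK: for i = n, n-1, ..., 1, locate i in Q, remove the corresponding corner cell from P, and reverse-bump its entry up through P; the value ejected from row 1 is w(i).

So w = 4 3 7 1 2 5 6.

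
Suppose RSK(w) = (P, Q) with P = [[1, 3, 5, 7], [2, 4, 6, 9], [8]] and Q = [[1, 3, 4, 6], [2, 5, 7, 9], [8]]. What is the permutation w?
2 1 4 8 3 9 6 5 7

Reverse the RSK construction: for i from n down to 1, find the cell of Q containing i, remove the entry at that cell from P, and reverse-bump it up through P; the value ejected from row 1 is w(i).

Step i=9: Q has 9 at row 2, column 4; remove 9 from row 2 of P and reverse-bump: 9 enters row 1 and ejects 7. So w(9) = 7. P is now [[1, 3, 5, 9], [2, 4, 6], [8]].
Step i=8: Q has 8 at row 3, column 1; remove 8 from row 3 of P and reverse-bump: 8 enters row 2 and ejects 6; 6 enters row 1 and ejects 5. So w(8) = 5. P is now [[1, 3, 6, 9], [2, 4, 8]].
Step i=7: Q has 7 at row 2, column 3; remove 8 from row 2 of P and reverse-bump: 8 enters row 1 and ejects 6. So w(7) = 6. P is now [[1, 3, 8, 9], [2, 4]].
Step i=6: Q has 6 at row 1, column 4; remove that cell from P, ejecting 9. So w(6) = 9. P is now [[1, 3, 8], [2, 4]].
Step i=5: Q has 5 at row 2, column 2; remove 4 from row 2 of P and reverse-bump: 4 enters row 1 and ejects 3. So w(5) = 3. P is now [[1, 4, 8], [2]].
Step i=4: Q has 4 at row 1, column 3; remove that cell from P, ejecting 8. So w(4) = 8. P is now [[1, 4], [2]].
Step i=3: Q has 3 at row 1, column 2; remove that cell from P, ejecting 4. So w(3) = 4. P is now [[1], [2]].
Step i=2: Q has 2 at row 2, column 1; remove 2 from row 2 of P and reverse-bump: 2 enters row 1 and ejects 1. So w(2) = 1. P is now [[2]].
Step i=1: Q has 1 at row 1, column 1; remove that cell from P, ejecting 2. So w(1) = 2. P is now [].

So w = 2 1 4 8 3 9 6 5 7.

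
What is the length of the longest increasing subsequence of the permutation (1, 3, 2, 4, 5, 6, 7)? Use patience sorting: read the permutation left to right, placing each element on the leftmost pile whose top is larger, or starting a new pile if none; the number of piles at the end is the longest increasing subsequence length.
1: new pile. tops = [1]
3: new pile. tops = [1, 3]
2: onto pile 2 (replacing 3). tops = [1, 2]
4: new pile. tops = [1, 2, 4]
5: new pile. tops = [1, 2, 4, 5]
6: new pile. tops = [1, 2, 4, 5, 6]
7: new pile. tops = [1, 2, 4, 5, 6, 7]

6 piles, so the longest increasing subsequence has length 6.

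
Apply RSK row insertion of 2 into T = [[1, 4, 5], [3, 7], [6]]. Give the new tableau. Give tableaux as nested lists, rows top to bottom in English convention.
In row 1, 2 replaces 4 (the leftmost entry greater than 2); 4 is bumped to row 2. In row 2, 4 replaces 7 (the leftmost entry greater than 4); 7 is bumped to row 3. 7 is appended to row 3. The new tableau is [[1, 2, 5], [3, 4], [6, 7]].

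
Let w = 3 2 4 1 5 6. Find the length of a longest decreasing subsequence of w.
3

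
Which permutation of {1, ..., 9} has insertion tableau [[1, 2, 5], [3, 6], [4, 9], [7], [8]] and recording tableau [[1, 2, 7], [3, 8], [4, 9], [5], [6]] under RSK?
1 8 7 4 3 2 9 6 5

Reverse RSK: for i = n, n-1, ..., 1, locate i in Q, remove the corresponding corner cell from P, and reverse-bump its entry up through P; the value ejected from row 1 is w(i).

So w = 1 8 7 4 3 2 9 6 5.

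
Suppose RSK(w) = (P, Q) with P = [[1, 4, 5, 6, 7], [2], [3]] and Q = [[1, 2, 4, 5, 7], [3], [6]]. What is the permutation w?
Reverse RSK: for i = n, n-1, ..., 1, locate i in Q, remove the corresponding corner cell from P, and reverse-bump its entry up through P; the value ejected from row 1 is w(i).

So w = 3 4 2 5 6 1 7.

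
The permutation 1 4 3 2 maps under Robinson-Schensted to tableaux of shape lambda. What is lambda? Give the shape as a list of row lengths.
Row-insert each entry into an empty tableau.

After inserting 1: P = [[1]].
After inserting 4: P = [[1, 4]].
After inserting 3: P = [[1, 3], [4]].
After inserting 2: P = [[1, 2], [3], [4]].

The final insertion tableau P = [[1, 2], [3], [4]] has shape [2, 1, 1].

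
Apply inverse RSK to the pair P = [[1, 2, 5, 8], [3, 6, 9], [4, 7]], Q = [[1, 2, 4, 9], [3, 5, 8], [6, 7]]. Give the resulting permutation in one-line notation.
Reverse the RSK construction: for i from n down to 1, find the cell of Q containing i, remove the entry at that cell from P, and reverse-bump it up through P; the value ejected from row 1 is w(i).

Step i=9: Q has 9 at row 1, column 4; remove that cell from P, ejecting 8. So w(9) = 8. P is now [[1, 2, 5], [3, 6, 9], [4, 7]].
Step i=8: Q has 8 at row 2, column 3; remove 9 from row 2 of P and reverse-bump: 9 enters row 1 and ejects 5. So w(8) = 5. P is now [[1, 2, 9], [3, 6], [4, 7]].
Step i=7: Q has 7 at row 3, column 2; remove 7 from row 3 of P and reverse-bump: 7 enters row 2 and ejects 6; 6 enters row 1 and ejects 2. So w(7) = 2. P is now [[1, 6, 9], [3, 7], [4]].
Step i=6: Q has 6 at row 3, column 1; remove 4 from row 3 of P and reverse-bump: 4 enters row 2 and ejects 3; 3 enters row 1 and ejects 1. So w(6) = 1. P is now [[3, 6, 9], [4, 7]].
Step i=5: Q has 5 at row 2, column 2; remove 7 from row 2 of P and reverse-bump: 7 enters row 1 and ejects 6. So w(5) = 6. P is now [[3, 7, 9], [4]].
Step i=4: Q has 4 at row 1, column 3; remove that cell from P, ejecting 9. So w(4) = 9. P is now [[3, 7], [4]].
Step i=3: Q has 3 at row 2, column 1; remove 4 from row 2 of P and reverse-bump: 4 enters row 1 and ejects 3. So w(3) = 3. P is now [[4, 7]].
Step i=2: Q has 2 at row 1, column 2; remove that cell from P, ejecting 7. So w(2) = 7. P is now [[4]].
Step i=1: Q has 1 at row 1, column 1; remove that cell from P, ejecting 4. So w(1) = 4. P is now [].

So w = 4 7 3 9 6 1 2 5 8.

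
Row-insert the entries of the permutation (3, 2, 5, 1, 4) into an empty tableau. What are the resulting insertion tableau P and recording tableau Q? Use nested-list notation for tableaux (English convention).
P = [[1, 4], [2, 5], [3]], Q = [[1, 3], [2, 5], [4]]

Insert each entry of the permutation into P by Schensted row insertion, recording in Q the position of each new cell.

Insert 3: appended to row 1. P = [[3]].
Insert 2: 2 bumps 3 from row 1; 3 starts row 2. P = [[2], [3]].
Insert 5: appended to row 1. P = [[2, 5], [3]].
Insert 1: 1 bumps 2 from row 1; 2 bumps 3 from row 2; 3 starts row 3. P = [[1, 5], [2], [3]].
Insert 4: 4 bumps 5 from row 1; 5 appends to row 2. P = [[1, 4], [2, 5], [3]].

So P = [[1, 4], [2, 5], [3]], Q = [[1, 3], [2, 5], [4]].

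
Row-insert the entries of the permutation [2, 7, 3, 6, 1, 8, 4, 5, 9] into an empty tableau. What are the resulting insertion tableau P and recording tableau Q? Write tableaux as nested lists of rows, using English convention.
P = [[1, 3, 4, 5, 9], [2, 6, 8], [7]], Q = [[1, 2, 4, 6, 9], [3, 7, 8], [5]]

Insert each entry of the permutation into P by Schensted row insertion, recording in Q the position of each new cell.

Insert 2: appended to row 1. P = [[2]], Q = [[1]].
Insert 7: appended to row 1. P = [[2, 7]], Q = [[1, 2]].
Insert 3: 3 bumps 7 from row 1; 7 starts row 2. P = [[2, 3], [7]], Q = [[1, 2], [3]].
Insert 6: appended to row 1. P = [[2, 3, 6], [7]], Q = [[1, 2, 4], [3]].
Insert 1: 1 bumps 2 from row 1; 2 bumps 7 from row 2; 7 starts row 3. P = [[1, 3, 6], [2], [7]], Q = [[1, 2, 4], [3], [5]].
Insert 8: appended to row 1. P = [[1, 3, 6, 8], [2], [7]], Q = [[1, 2, 4, 6], [3], [5]].
Insert 4: 4 bumps 6 from row 1; 6 appends to row 2. P = [[1, 3, 4, 8], [2, 6], [7]], Q = [[1, 2, 4, 6], [3, 7], [5]].
Insert 5: 5 bumps 8 from row 1; 8 appends to row 2. P = [[1, 3, 4, 5], [2, 6, 8], [7]], Q = [[1, 2, 4, 6], [3, 7, 8], [5]].
Insert 9: appended to row 1. P = [[1, 3, 4, 5, 9], [2, 6, 8], [7]], Q = [[1, 2, 4, 6, 9], [3, 7, 8], [5]].

So P = [[1, 3, 4, 5, 9], [2, 6, 8], [7]], Q = [[1, 2, 4, 6, 9], [3, 7, 8], [5]].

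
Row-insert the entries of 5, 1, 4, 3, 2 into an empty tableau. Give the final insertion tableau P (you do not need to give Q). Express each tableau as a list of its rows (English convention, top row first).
After inserting 5: P = [[5]].
After inserting 1: P = [[1], [5]].
After inserting 4: P = [[1, 4], [5]].
After inserting 3: P = [[1, 3], [4], [5]].
After inserting 2: P = [[1, 2], [3], [4], [5]].

So P = [[1, 2], [3], [4], [5]].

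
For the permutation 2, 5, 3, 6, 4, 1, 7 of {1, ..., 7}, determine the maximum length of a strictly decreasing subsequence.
3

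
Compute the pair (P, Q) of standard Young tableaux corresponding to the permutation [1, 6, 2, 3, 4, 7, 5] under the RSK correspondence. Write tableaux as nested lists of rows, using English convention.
P = [[1, 2, 3, 4, 5], [6, 7]], Q = [[1, 2, 4, 5, 6], [3, 7]]

Insert each entry of the permutation into P by Schensted row insertion, recording in Q the position of each new cell.

Insert 1: appended to row 1. P = [[1]].
Insert 6: appended to row 1. P = [[1, 6]].
Insert 2: 2 bumps 6 from row 1; 6 starts row 2. P = [[1, 2], [6]].
Insert 3: appended to row 1. P = [[1, 2, 3], [6]].
Insert 4: appended to row 1. P = [[1, 2, 3, 4], [6]].
Insert 7: appended to row 1. P = [[1, 2, 3, 4, 7], [6]].
Insert 5: 5 bumps 7 from row 1; 7 appends to row 2. P = [[1, 2, 3, 4, 5], [6, 7]].

So P = [[1, 2, 3, 4, 5], [6, 7]], Q = [[1, 2, 4, 5, 6], [3, 7]].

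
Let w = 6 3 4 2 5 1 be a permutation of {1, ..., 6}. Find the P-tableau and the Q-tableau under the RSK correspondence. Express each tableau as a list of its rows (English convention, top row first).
Insert each entry of the permutation into P by Schensted row insertion, recording in Q the position of each new cell.

Insert 6: appended to row 1. P = [[6]], Q = [[1]].
Insert 3: 3 bumps 6 from row 1; 6 starts row 2. P = [[3], [6]], Q = [[1], [2]].
Insert 4: appended to row 1. P = [[3, 4], [6]], Q = [[1, 3], [2]].
Insert 2: 2 bumps 3 from row 1; 3 bumps 6 from row 2; 6 starts row 3. P = [[2, 4], [3], [6]], Q = [[1, 3], [2], [4]].
Insert 5: appended to row 1. P = [[2, 4, 5], [3], [6]], Q = [[1, 3, 5], [2], [4]].
Insert 1: 1 bumps 2 from row 1; 2 bumps 3 from row 2; 3 bumps 6 from row 3; 6 starts row 4. P = [[1, 4, 5], [2], [3], [6]], Q = [[1, 3, 5], [2], [4], [6]].

So P = [[1, 4, 5], [2], [3], [6]], Q = [[1, 3, 5], [2], [4], [6]].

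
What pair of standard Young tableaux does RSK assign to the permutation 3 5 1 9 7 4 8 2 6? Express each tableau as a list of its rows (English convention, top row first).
Insert each entry of the permutation into P by Schensted row insertion, recording in Q the position of each new cell.

Insert 3: appended to row 1. P = [[3]].
Insert 5: appended to row 1. P = [[3, 5]].
Insert 1: 1 bumps 3 from row 1; 3 starts row 2. P = [[1, 5], [3]].
Insert 9: appended to row 1. P = [[1, 5, 9], [3]].
Insert 7: 7 bumps 9 from row 1; 9 appends to row 2. P = [[1, 5, 7], [3, 9]].
Insert 4: 4 bumps 5 from row 1; 5 bumps 9 from row 2; 9 starts row 3. P = [[1, 4, 7], [3, 5], [9]].
Insert 8: appended to row 1. P = [[1, 4, 7, 8], [3, 5], [9]].
Insert 2: 2 bumps 4 from row 1; 4 bumps 5 from row 2; 5 bumps 9 from row 3; 9 starts row 4. P = [[1, 2, 7, 8], [3, 4], [5], [9]].
Insert 6: 6 bumps 7 from row 1; 7 appends to row 2. P = [[1, 2, 6, 8], [3, 4, 7], [5], [9]].

So P = [[1, 2, 6, 8], [3, 4, 7], [5], [9]], Q = [[1, 2, 4, 7], [3, 5, 9], [6], [8]].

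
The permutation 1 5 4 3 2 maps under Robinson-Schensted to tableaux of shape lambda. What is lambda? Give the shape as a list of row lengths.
RSK row insertion gives P = [[1, 2], [3], [4], [5]], which has shape [2, 1, 1, 1].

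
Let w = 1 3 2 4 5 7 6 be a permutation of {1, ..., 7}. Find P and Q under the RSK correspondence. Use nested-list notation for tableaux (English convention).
Insert each entry of the permutation into P by Schensted row insertion, recording in Q the position of each new cell.

After inserting 1: P = [[1]].
After inserting 3: P = [[1, 3]].
After inserting 2: P = [[1, 2], [3]].
After inserting 4: P = [[1, 2, 4], [3]].
After inserting 5: P = [[1, 2, 4, 5], [3]].
After inserting 7: P = [[1, 2, 4, 5, 7], [3]].
After inserting 6: P = [[1, 2, 4, 5, 6], [3, 7]].

So P = [[1, 2, 4, 5, 6], [3, 7]], Q = [[1, 2, 4, 5, 6], [3, 7]].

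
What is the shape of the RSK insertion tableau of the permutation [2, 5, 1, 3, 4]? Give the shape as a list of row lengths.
Row-insert each entry into an empty tableau.

After inserting 2: P = [[2]].
After inserting 5: P = [[2, 5]].
After inserting 1: P = [[1, 5], [2]].
After inserting 3: P = [[1, 3], [2, 5]].
After inserting 4: P = [[1, 3, 4], [2, 5]].

The final insertion tableau P = [[1, 3, 4], [2, 5]] has shape [3, 2].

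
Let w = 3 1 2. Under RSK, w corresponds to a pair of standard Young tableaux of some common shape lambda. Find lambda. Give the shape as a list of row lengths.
[2, 1]

RSK row insertion gives P = [[1, 2], [3]], which has shape [2, 1].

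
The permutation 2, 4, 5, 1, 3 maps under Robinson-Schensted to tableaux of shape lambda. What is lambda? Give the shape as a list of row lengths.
Row-insert each entry into an empty tableau.

After inserting 2: P = [[2]].
After inserting 4: P = [[2, 4]].
After inserting 5: P = [[2, 4, 5]].
After inserting 1: P = [[1, 4, 5], [2]].
After inserting 3: P = [[1, 3, 5], [2, 4]].

The final insertion tableau P = [[1, 3, 5], [2, 4]] has shape [3, 2].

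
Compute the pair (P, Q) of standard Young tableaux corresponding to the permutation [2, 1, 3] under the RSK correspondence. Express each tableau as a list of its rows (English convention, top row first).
Insert each entry of the permutation into P by Schensted row insertion, recording in Q the position of each new cell.

Insert 2: appended to row 1. P = [[2]].
Insert 1: 1 bumps 2 from row 1; 2 starts row 2. P = [[1], [2]].
Insert 3: appended to row 1. P = [[1, 3], [2]].

So P = [[1, 3], [2]], Q = [[1, 3], [2]].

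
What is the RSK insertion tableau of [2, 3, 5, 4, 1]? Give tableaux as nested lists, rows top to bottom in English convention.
P = [[1, 3, 4], [2], [5]]

Insert 2: appended to row 1. P = [[2]].
Insert 3: appended to row 1. P = [[2, 3]].
Insert 5: appended to row 1. P = [[2, 3, 5]].
Insert 4: 4 bumps 5 from row 1; 5 starts row 2. P = [[2, 3, 4], [5]].
Insert 1: 1 bumps 2 from row 1; 2 bumps 5 from row 2; 5 starts row 3. P = [[1, 3, 4], [2], [5]].

So P = [[1, 3, 4], [2], [5]].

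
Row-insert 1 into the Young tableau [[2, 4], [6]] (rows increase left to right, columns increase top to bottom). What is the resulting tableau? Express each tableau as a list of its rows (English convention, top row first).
[[1, 4], [2], [6]]

In row 1, 1 replaces 2 (the leftmost entry greater than 1); 2 is bumped to row 2. In row 2, 2 replaces 6 (the leftmost entry greater than 2); 6 is bumped to row 3. 6 starts a new row 3. The new tableau is [[1, 4], [2], [6]].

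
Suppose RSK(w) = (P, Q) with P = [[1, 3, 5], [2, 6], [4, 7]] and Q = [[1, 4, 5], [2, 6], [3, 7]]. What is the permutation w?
4 2 1 3 7 6 5

Reverse the RSK construction: for i from n down to 1, find the cell of Q containing i, remove the entry at that cell from P, and reverse-bump it up through P; the value ejected from row 1 is w(i).

Step i=7: Q has 7 at row 3, column 2; remove 7 from row 3 of P and reverse-bump: 7 enters row 2 and ejects 6; 6 enters row 1 and ejects 5. So w(7) = 5. P is now [[1, 3, 6], [2, 7], [4]].
Step i=6: Q has 6 at row 2, column 2; remove 7 from row 2 of P and reverse-bump: 7 enters row 1 and ejects 6. So w(6) = 6. P is now [[1, 3, 7], [2], [4]].
Step i=5: Q has 5 at row 1, column 3; remove that cell from P, ejecting 7. So w(5) = 7. P is now [[1, 3], [2], [4]].
Step i=4: Q has 4 at row 1, column 2; remove that cell from P, ejecting 3. So w(4) = 3. P is now [[1], [2], [4]].
Step i=3: Q has 3 at row 3, column 1; remove 4 from row 3 of P and reverse-bump: 4 enters row 2 and ejects 2; 2 enters row 1 and ejects 1. So w(3) = 1. P is now [[2], [4]].
Step i=2: Q has 2 at row 2, column 1; remove 4 from row 2 of P and reverse-bump: 4 enters row 1 and ejects 2. So w(2) = 2. P is now [[4]].
Step i=1: Q has 1 at row 1, column 1; remove that cell from P, ejecting 4. So w(1) = 4. P is now [].

So w = 4 2 1 3 7 6 5.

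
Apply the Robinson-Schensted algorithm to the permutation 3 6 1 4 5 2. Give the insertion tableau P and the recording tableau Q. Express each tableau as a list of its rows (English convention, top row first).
P = [[1, 2, 5], [3, 4], [6]], Q = [[1, 2, 5], [3, 4], [6]]

Insert each entry of the permutation into P by Schensted row insertion, recording in Q the position of each new cell.

After inserting 3: P = [[3]].
After inserting 6: P = [[3, 6]].
After inserting 1: P = [[1, 6], [3]].
After inserting 4: P = [[1, 4], [3, 6]].
After inserting 5: P = [[1, 4, 5], [3, 6]].
After inserting 2: P = [[1, 2, 5], [3, 4], [6]].

So P = [[1, 2, 5], [3, 4], [6]], Q = [[1, 2, 5], [3, 4], [6]].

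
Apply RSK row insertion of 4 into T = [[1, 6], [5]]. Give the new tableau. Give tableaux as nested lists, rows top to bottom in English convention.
In row 1, 4 replaces 6 (the leftmost entry greater than 4); 6 is bumped to row 2. 6 is appended to row 2. The new tableau is [[1, 4], [5, 6]].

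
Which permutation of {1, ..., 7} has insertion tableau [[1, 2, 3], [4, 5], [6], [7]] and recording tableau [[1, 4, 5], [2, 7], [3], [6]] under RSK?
7 6 1 4 5 2 3

Reverse the RSK construction: for i from n down to 1, find the cell of Q containing i, remove the entry at that cell from P, and reverse-bump it up through P; the value ejected from row 1 is w(i).

Step i=7: Q has 7 at row 2, column 2; remove 5 from row 2 of P and reverse-bump: 5 enters row 1 and ejects 3. So w(7) = 3. P is now [[1, 2, 5], [4], [6], [7]].
Step i=6: Q has 6 at row 4, column 1; remove 7 from row 4 of P and reverse-bump: 7 enters row 3 and ejects 6; 6 enters row 2 and ejects 4; 4 enters row 1 and ejects 2. So w(6) = 2. P is now [[1, 4, 5], [6], [7]].
Step i=5: Q has 5 at row 1, column 3; remove that cell from P, ejecting 5. So w(5) = 5. P is now [[1, 4], [6], [7]].
Step i=4: Q has 4 at row 1, column 2; remove that cell from P, ejecting 4. So w(4) = 4. P is now [[1], [6], [7]].
Step i=3: Q has 3 at row 3, column 1; remove 7 from row 3 of P and reverse-bump: 7 enters row 2 and ejects 6; 6 enters row 1 and ejects 1. So w(3) = 1. P is now [[6], [7]].
Step i=2: Q has 2 at row 2, column 1; remove 7 from row 2 of P and reverse-bump: 7 enters row 1 and ejects 6. So w(2) = 6. P is now [[7]].
Step i=1: Q has 1 at row 1, column 1; remove that cell from P, ejecting 7. So w(1) = 7. P is now [].

So w = 7 6 1 4 5 2 3.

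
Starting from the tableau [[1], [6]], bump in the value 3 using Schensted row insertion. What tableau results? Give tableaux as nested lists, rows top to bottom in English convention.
[[1, 3], [6]]

3 is larger than every entry of row 1, so it is appended to row 1. The new tableau is [[1, 3], [6]].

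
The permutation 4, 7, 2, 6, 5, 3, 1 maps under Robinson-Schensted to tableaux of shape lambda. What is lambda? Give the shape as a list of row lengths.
Row-insert each entry into an empty tableau.

After inserting 4: P = [[4]].
After inserting 7: P = [[4, 7]].
After inserting 2: P = [[2, 7], [4]].
After inserting 6: P = [[2, 6], [4, 7]].
After inserting 5: P = [[2, 5], [4, 6], [7]].
After inserting 3: P = [[2, 3], [4, 5], [6], [7]].
After inserting 1: P = [[1, 3], [2, 5], [4], [6], [7]].

The final insertion tableau P = [[1, 3], [2, 5], [4], [6], [7]] has shape [2, 2, 1, 1, 1].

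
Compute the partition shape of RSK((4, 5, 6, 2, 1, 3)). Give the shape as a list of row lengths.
Row-insert each entry into an empty tableau.

After inserting 4: P = [[4]].
After inserting 5: P = [[4, 5]].
After inserting 6: P = [[4, 5, 6]].
After inserting 2: P = [[2, 5, 6], [4]].
After inserting 1: P = [[1, 5, 6], [2], [4]].
After inserting 3: P = [[1, 3, 6], [2, 5], [4]].

The final insertion tableau P = [[1, 3, 6], [2, 5], [4]] has shape [3, 2, 1].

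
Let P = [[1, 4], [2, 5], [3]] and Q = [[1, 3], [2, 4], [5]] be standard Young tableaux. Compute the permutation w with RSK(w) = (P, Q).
Reverse the RSK construction: for i from n down to 1, find the cell of Q containing i, remove the entry at that cell from P, and reverse-bump it up through P; the value ejected from row 1 is w(i).

Step i=5: Q has 5 at row 3, column 1; remove 3 from row 3 of P and reverse-bump: 3 enters row 2 and ejects 2; 2 enters row 1 and ejects 1. So w(5) = 1. P is now [[2, 4], [3, 5]].
Step i=4: Q has 4 at row 2, column 2; remove 5 from row 2 of P and reverse-bump: 5 enters row 1 and ejects 4. So w(4) = 4. P is now [[2, 5], [3]].
Step i=3: Q has 3 at row 1, column 2; remove that cell from P, ejecting 5. So w(3) = 5. P is now [[2], [3]].
Step i=2: Q has 2 at row 2, column 1; remove 3 from row 2 of P and reverse-bump: 3 enters row 1 and ejects 2. So w(2) = 2. P is now [[3]].
Step i=1: Q has 1 at row 1, column 1; remove that cell from P, ejecting 3. So w(1) = 3. P is now [].

So w = 3 2 5 4 1.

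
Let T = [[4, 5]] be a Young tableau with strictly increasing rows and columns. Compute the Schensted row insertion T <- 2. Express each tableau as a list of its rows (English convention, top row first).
[[2, 5], [4]]

In row 1, 2 replaces 4 (the leftmost entry greater than 2); 4 is bumped to row 2. 4 starts a new row 2. The new tableau is [[2, 5], [4]].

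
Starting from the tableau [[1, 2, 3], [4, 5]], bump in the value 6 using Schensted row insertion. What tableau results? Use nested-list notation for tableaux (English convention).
6 is larger than every entry of row 1, so it is appended to row 1. The new tableau is [[1, 2, 3, 6], [4, 5]].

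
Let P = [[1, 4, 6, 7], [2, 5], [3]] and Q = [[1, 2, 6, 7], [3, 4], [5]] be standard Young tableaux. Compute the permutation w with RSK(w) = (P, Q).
3 5 2 4 1 6 7

Reverse the RSK construction: for i from n down to 1, find the cell of Q containing i, remove the entry at that cell from P, and reverse-bump it up through P; the value ejected from row 1 is w(i).

Step i=7: Q has 7 at row 1, column 4; remove that cell from P, ejecting 7. So w(7) = 7. P is now [[1, 4, 6], [2, 5], [3]].
Step i=6: Q has 6 at row 1, column 3; remove that cell from P, ejecting 6. So w(6) = 6. P is now [[1, 4], [2, 5], [3]].
Step i=5: Q has 5 at row 3, column 1; remove 3 from row 3 of P and reverse-bump: 3 enters row 2 and ejects 2; 2 enters row 1 and ejects 1. So w(5) = 1. P is now [[2, 4], [3, 5]].
Step i=4: Q has 4 at row 2, column 2; remove 5 from row 2 of P and reverse-bump: 5 enters row 1 and ejects 4. So w(4) = 4. P is now [[2, 5], [3]].
Step i=3: Q has 3 at row 2, column 1; remove 3 from row 2 of P and reverse-bump: 3 enters row 1 and ejects 2. So w(3) = 2. P is now [[3, 5]].
Step i=2: Q has 2 at row 1, column 2; remove that cell from P, ejecting 5. So w(2) = 5. P is now [[3]].
Step i=1: Q has 1 at row 1, column 1; remove that cell from P, ejecting 3. So w(1) = 3. P is now [].

So w = 3 5 2 4 1 6 7.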